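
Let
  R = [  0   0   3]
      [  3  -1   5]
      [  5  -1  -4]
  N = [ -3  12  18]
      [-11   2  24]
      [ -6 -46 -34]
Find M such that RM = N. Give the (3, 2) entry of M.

Left-multiplying both sides by R⁻¹ gives M = R⁻¹N.
R has determinant 6; R⁻¹ = [[3/2, -1/2, 1/2], [37/6, -5/2, 3/2], [1/3, 0, 0]].
M = R⁻¹N = [[3/2, -1/2, 1/2], [37/6, -5/2, 3/2], [1/3, 0, 0]] · [[-3, 12, 18], [-11, 2, 24], [-6, -46, -34]] = [[-2, -6, -2], [0, 0, 0], [-1, 4, 6]].

4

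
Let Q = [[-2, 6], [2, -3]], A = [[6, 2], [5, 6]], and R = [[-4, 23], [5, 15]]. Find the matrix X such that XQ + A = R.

X = [[2, -3], [3, 3]]

XQ = R − A = [[-10, 21], [0, 9]].
Right-multiplying both sides by Q⁻¹ gives X = (R − A)Q⁻¹.
det Q = -6, so Q⁻¹ = [[1/2, 1], [1/3, 1/3]].
X = (R − A)Q⁻¹ = [[2, -3], [3, 3]].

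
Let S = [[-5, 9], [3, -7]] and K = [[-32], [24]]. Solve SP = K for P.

Left-multiplying both sides by S⁻¹ gives P = S⁻¹K.
det S = 8; the adjugate gives S⁻¹ = [[-7/8, -9/8], [-3/8, -5/8]].
P = S⁻¹K = [[-7/8, -9/8], [-3/8, -5/8]] · [[-32], [24]] = [[1], [-3]].

P = [[1], [-3]]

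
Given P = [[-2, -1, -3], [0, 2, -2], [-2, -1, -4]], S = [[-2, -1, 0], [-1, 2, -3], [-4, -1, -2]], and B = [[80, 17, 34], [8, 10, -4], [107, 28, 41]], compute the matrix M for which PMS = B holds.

M = [[2, 4, -5], [5, 1, 3], [4, -1, 5]]

M = P⁻¹BS⁻¹ (apply P⁻¹ on the left and S⁻¹ on the right).
P has determinant 4; P⁻¹ = [[-5/2, -1/4, 2], [1, 1/2, -1], [1, 0, -1]].
det S = 4; the adjugate gives S⁻¹ = [[-7/4, -1/2, 3/4], [5/2, 1, -3/2], [9/4, 1/2, -5/4]].
P⁻¹B = [[12, 11, -2], [-23, -6, -9], [-27, -11, -7]].
M = (P⁻¹B)S⁻¹ = [[2, 4, -5], [5, 1, 3], [4, -1, 5]].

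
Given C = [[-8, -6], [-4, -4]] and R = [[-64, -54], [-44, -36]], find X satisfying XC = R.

X = [[5, 6], [4, 3]]

Right-multiplying both sides by C⁻¹ gives X = RC⁻¹.
C has determinant 8; C⁻¹ = [[-1/2, 3/4], [1/2, -1]].
X = RC⁻¹ = [[-64, -54], [-44, -36]] · [[-1/2, 3/4], [1/2, -1]] = [[5, 6], [4, 3]].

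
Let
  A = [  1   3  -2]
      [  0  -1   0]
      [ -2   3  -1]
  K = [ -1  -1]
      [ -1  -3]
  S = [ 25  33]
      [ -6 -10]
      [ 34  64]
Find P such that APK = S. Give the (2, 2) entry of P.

Isolating P: multiply by A⁻¹ from the left and K⁻¹ from the right, so P = A⁻¹SK⁻¹.
det A = 5, so A⁻¹ = [[1/5, -3/5, -2/5], [0, -1, 0], [-2/5, -9/5, -1/5]].
det K = 2, so K⁻¹ = [[-3/2, 1/2], [1/2, -1/2]].
A⁻¹S = [[-5, -13], [6, 10], [-6, -8]].
P = (A⁻¹S)K⁻¹ = [[1, 4], [-4, -2], [5, 1]].

-2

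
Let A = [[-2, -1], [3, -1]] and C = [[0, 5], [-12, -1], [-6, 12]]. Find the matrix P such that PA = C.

A is on the right of P, so right-multiply by A⁻¹: P = CA⁻¹.
A has determinant 5; A⁻¹ = [[-1/5, 1/5], [-3/5, -2/5]].
P = CA⁻¹ = [[0, 5], [-12, -1], [-6, 12]] · [[-1/5, 1/5], [-3/5, -2/5]] = [[-3, -2], [3, -2], [-6, -6]].

P = [[-3, -2], [3, -2], [-6, -6]]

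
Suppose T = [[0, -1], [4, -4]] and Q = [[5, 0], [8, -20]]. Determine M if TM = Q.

Left-multiplying both sides by T⁻¹ gives M = T⁻¹Q.
det T = 4, so T⁻¹ = [[-1, 1/4], [-1, 0]].
M = T⁻¹Q = [[-1, 1/4], [-1, 0]] · [[5, 0], [8, -20]] = [[-3, -5], [-5, 0]].

M = [[-3, -5], [-5, 0]]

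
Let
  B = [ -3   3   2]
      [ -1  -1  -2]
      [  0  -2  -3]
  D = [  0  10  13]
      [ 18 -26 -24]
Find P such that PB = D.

B is on the right of P, so right-multiply by B⁻¹: P = DB⁻¹.
det B = -2; the adjugate gives B⁻¹ = [[1/2, -5/2, 2], [3/2, -9/2, 4], [-1, 3, -3]].
P = DB⁻¹ = [[0, 10, 13], [18, -26, -24]] · [[1/2, -5/2, 2], [3/2, -9/2, 4], [-1, 3, -3]] = [[2, -6, 1], [-6, 0, 4]].

P = [[2, -6, 1], [-6, 0, 4]]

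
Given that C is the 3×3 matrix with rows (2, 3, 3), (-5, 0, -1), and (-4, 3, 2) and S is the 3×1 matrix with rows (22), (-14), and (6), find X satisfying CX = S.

X = [[2], [2], [4]]

Left-multiplying both sides by C⁻¹ gives X = C⁻¹S.
C has determinant 3; C⁻¹ = [[1, 1, -1], [14/3, 16/3, -13/3], [-5, -6, 5]].
X = C⁻¹S = [[1, 1, -1], [14/3, 16/3, -13/3], [-5, -6, 5]] · [[22], [-14], [6]] = [[2], [2], [4]].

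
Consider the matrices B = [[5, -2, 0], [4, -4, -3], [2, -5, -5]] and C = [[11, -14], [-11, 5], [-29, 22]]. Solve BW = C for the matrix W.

W = [[3, -4], [2, -3], [5, -3]]

B is on the left of W, so left-multiply by B⁻¹: W = B⁻¹C.
det B = -3, so B⁻¹ = [[-5/3, 10/3, -2], [-14/3, 25/3, -5], [4, -7, 4]].
W = B⁻¹C = [[-5/3, 10/3, -2], [-14/3, 25/3, -5], [4, -7, 4]] · [[11, -14], [-11, 5], [-29, 22]] = [[3, -4], [2, -3], [5, -3]].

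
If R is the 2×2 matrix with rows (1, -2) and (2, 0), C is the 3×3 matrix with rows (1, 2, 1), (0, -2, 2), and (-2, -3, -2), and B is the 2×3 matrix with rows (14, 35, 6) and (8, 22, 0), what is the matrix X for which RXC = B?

X = [[2, -2, -1], [-5, 1, 0]]

X = R⁻¹BC⁻¹ (apply R⁻¹ on the left and C⁻¹ on the right).
det R = 4, so R⁻¹ = [[0, 1/2], [-1/2, 1/4]].
det C = -2, so C⁻¹ = [[-5, -1/2, -3], [2, 0, 1], [2, 1/2, 1]].
R⁻¹B = [[4, 11, 0], [-5, -12, -3]].
X = (R⁻¹B)C⁻¹ = [[2, -2, -1], [-5, 1, 0]].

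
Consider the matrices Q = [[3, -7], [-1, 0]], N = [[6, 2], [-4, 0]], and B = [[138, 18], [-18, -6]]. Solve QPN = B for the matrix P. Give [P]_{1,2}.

Left-multiply by Q⁻¹ and right-multiply by N⁻¹: P = Q⁻¹BN⁻¹.
det Q = -7; the adjugate gives Q⁻¹ = [[0, -1], [-1/7, -3/7]].
N has determinant 8; N⁻¹ = [[0, -1/4], [1/2, 3/4]].
Q⁻¹B = [[18, 6], [-12, 0]].
P = (Q⁻¹B)N⁻¹ = [[3, 0], [0, 3]].

0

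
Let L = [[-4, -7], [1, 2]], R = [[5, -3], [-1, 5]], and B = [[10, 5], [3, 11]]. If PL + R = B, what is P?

PL = B − R = [[5, 8], [4, 6]].
L is on the right of P, so right-multiply by L⁻¹: P = (B − R)L⁻¹.
L has determinant -1; L⁻¹ = [[-2, -7], [1, 4]].
P = (B − R)L⁻¹ = [[-2, -3], [-2, -4]].

P = [[-2, -3], [-2, -4]]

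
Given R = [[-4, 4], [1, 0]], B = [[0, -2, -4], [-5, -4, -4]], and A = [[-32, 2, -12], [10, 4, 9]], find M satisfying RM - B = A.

M = [[5, 0, 5], [-3, 0, 1]]

RM = A + B = [[-32, 0, -16], [5, 0, 5]].
Left-multiplying both sides by R⁻¹ gives M = R⁻¹(A + B).
det R = -4, so R⁻¹ = [[0, 1], [1/4, 1]].
M = R⁻¹(A + B) = [[5, 0, 5], [-3, 0, 1]].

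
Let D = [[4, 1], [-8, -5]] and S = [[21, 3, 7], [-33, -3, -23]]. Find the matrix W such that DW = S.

D is on the left of W, so left-multiply by D⁻¹: W = D⁻¹S.
D has determinant -12; D⁻¹ = [[5/12, 1/12], [-2/3, -1/3]].
W = D⁻¹S = [[5/12, 1/12], [-2/3, -1/3]] · [[21, 3, 7], [-33, -3, -23]] = [[6, 1, 1], [-3, -1, 3]].

W = [[6, 1, 1], [-3, -1, 3]]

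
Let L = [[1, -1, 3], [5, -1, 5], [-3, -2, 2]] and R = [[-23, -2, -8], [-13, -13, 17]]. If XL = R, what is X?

X = [[5, -5, 1], [0, 1, 6]]

Right-multiplying both sides by L⁻¹ gives X = RL⁻¹.
det L = -6, so L⁻¹ = [[-4/3, 2/3, 1/3], [25/6, -11/6, -5/3], [13/6, -5/6, -2/3]].
X = RL⁻¹ = [[-23, -2, -8], [-13, -13, 17]] · [[-4/3, 2/3, 1/3], [25/6, -11/6, -5/3], [13/6, -5/6, -2/3]] = [[5, -5, 1], [0, 1, 6]].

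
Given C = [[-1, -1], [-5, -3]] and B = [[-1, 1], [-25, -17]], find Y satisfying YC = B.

Right-multiplying both sides by C⁻¹ gives Y = BC⁻¹.
C has determinant -2; C⁻¹ = [[3/2, -1/2], [-5/2, 1/2]].
Y = BC⁻¹ = [[-1, 1], [-25, -17]] · [[3/2, -1/2], [-5/2, 1/2]] = [[-4, 1], [5, 4]].

Y = [[-4, 1], [5, 4]]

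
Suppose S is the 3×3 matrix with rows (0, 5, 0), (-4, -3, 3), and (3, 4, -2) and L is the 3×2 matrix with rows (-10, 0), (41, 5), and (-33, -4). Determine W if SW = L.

Since S multiplies W on the left, W = S⁻¹L.
det S = 5, so S⁻¹ = [[-6/5, 2, 3], [1/5, 0, 0], [-7/5, 3, 4]].
W = S⁻¹L = [[-6/5, 2, 3], [1/5, 0, 0], [-7/5, 3, 4]] · [[-10, 0], [41, 5], [-33, -4]] = [[-5, -2], [-2, 0], [5, -1]].

W = [[-5, -2], [-2, 0], [5, -1]]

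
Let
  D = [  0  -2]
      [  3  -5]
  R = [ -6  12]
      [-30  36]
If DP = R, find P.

Left-multiplying both sides by D⁻¹ gives P = D⁻¹R.
D has determinant 6; D⁻¹ = [[-5/6, 1/3], [-1/2, 0]].
P = D⁻¹R = [[-5/6, 1/3], [-1/2, 0]] · [[-6, 12], [-30, 36]] = [[-5, 2], [3, -6]].

P = [[-5, 2], [3, -6]]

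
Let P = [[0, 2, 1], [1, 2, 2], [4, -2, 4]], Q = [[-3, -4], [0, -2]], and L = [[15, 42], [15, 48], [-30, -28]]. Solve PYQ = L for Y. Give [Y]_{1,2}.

Y = P⁻¹LQ⁻¹ (apply P⁻¹ on the left and Q⁻¹ on the right).
P has determinant -2; P⁻¹ = [[-6, 5, -1], [-2, 2, -1/2], [5, -4, 1]].
Q has determinant 6; Q⁻¹ = [[-1/3, 2/3], [0, -1/2]].
P⁻¹L = [[15, 16], [15, 26], [-15, -10]].
Y = (P⁻¹L)Q⁻¹ = [[-5, 2], [-5, -3], [5, -5]].

2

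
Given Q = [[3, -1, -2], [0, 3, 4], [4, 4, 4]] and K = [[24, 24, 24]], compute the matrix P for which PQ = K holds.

P = [[0, 0, 6]]

Q is on the right of P, so right-multiply by Q⁻¹: P = KQ⁻¹.
det Q = -4, so Q⁻¹ = [[1, 1, -1/2], [-4, -5, 3], [3, 4, -9/4]].
P = KQ⁻¹ = [[24, 24, 24]] · [[1, 1, -1/2], [-4, -5, 3], [3, 4, -9/4]] = [[0, 0, 6]].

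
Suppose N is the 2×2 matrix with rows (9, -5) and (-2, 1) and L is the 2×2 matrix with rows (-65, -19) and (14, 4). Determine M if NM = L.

M = [[-5, -1], [4, 2]]

N is on the left of M, so left-multiply by N⁻¹: M = N⁻¹L.
N has determinant -1; N⁻¹ = [[-1, -5], [-2, -9]].
M = N⁻¹L = [[-1, -5], [-2, -9]] · [[-65, -19], [14, 4]] = [[-5, -1], [4, 2]].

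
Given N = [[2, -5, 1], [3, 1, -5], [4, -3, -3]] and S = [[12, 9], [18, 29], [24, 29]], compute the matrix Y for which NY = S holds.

Since N multiplies Y on the left, Y = N⁻¹S.
N has determinant 6; N⁻¹ = [[-3, -3, 4], [-11/6, -5/3, 13/6], [-13/6, -7/3, 17/6]].
Y = N⁻¹S = [[-3, -3, 4], [-11/6, -5/3, 13/6], [-13/6, -7/3, 17/6]] · [[12, 9], [18, 29], [24, 29]] = [[6, 2], [0, -2], [0, -5]].

Y = [[6, 2], [0, -2], [0, -5]]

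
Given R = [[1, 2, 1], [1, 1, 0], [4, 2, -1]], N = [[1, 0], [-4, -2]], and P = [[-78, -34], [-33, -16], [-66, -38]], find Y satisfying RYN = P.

Isolating Y: multiply by R⁻¹ from the left and N⁻¹ from the right, so Y = R⁻¹PN⁻¹.
det R = -1; the adjugate gives R⁻¹ = [[1, -4, 1], [-1, 5, -1], [2, -6, 1]].
det N = -2, so N⁻¹ = [[1, 0], [-2, -1/2]].
R⁻¹P = [[-12, -8], [-21, -8], [-24, -10]].
Y = (R⁻¹P)N⁻¹ = [[4, 4], [-5, 4], [-4, 5]].

Y = [[4, 4], [-5, 4], [-4, 5]]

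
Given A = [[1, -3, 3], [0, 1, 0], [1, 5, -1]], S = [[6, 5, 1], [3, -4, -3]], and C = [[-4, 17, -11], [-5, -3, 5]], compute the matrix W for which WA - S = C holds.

W = [[-2, -4, 4], [0, 3, -2]]

WA = C + S = [[2, 22, -10], [-2, -7, 2]].
Since A sits to the right of W, W = (C + S)A⁻¹.
det A = -4; the adjugate gives A⁻¹ = [[1/4, -3, 3/4], [0, 1, 0], [1/4, 2, -1/4]].
W = (C + S)A⁻¹ = [[-2, -4, 4], [0, 3, -2]].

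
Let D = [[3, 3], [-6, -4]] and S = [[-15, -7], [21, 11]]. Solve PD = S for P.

Since D sits to the right of P, P = SD⁻¹.
det D = 6; the adjugate gives D⁻¹ = [[-2/3, -1/2], [1, 1/2]].
P = SD⁻¹ = [[-15, -7], [21, 11]] · [[-2/3, -1/2], [1, 1/2]] = [[3, 4], [-3, -5]].

P = [[3, 4], [-3, -5]]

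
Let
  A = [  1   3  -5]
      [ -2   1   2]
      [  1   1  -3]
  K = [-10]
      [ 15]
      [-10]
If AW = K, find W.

Since A multiplies W on the left, W = A⁻¹K.
det A = -2; the adjugate gives A⁻¹ = [[5/2, -2, -11/2], [2, -1, -4], [3/2, -1, -7/2]].
W = A⁻¹K = [[5/2, -2, -11/2], [2, -1, -4], [3/2, -1, -7/2]] · [[-10], [15], [-10]] = [[0], [5], [5]].

W = [[0], [5], [5]]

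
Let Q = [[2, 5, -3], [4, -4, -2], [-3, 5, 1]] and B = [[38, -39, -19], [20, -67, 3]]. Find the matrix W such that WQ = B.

Right-multiplying both sides by Q⁻¹ gives W = BQ⁻¹.
det Q = -2, so Q⁻¹ = [[-3, 10, 11], [-1, 7/2, 4], [-4, 25/2, 14]].
W = BQ⁻¹ = [[38, -39, -19], [20, -67, 3]] · [[-3, 10, 11], [-1, 7/2, 4], [-4, 25/2, 14]] = [[1, 6, -4], [-5, 3, -6]].

W = [[1, 6, -4], [-5, 3, -6]]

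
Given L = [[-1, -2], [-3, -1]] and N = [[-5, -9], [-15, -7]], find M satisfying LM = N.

M = [[5, 1], [0, 4]]

Left-multiplying both sides by L⁻¹ gives M = L⁻¹N.
L has determinant -5; L⁻¹ = [[1/5, -2/5], [-3/5, 1/5]].
M = L⁻¹N = [[1/5, -2/5], [-3/5, 1/5]] · [[-5, -9], [-15, -7]] = [[5, 1], [0, 4]].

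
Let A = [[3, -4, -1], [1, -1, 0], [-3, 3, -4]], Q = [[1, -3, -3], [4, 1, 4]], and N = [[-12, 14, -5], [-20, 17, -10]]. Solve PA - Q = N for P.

P = [[0, -5, 2], [-2, -4, 2]]

PA = N + Q = [[-11, 11, -8], [-16, 18, -6]].
Since A sits to the right of P, P = (N + Q)A⁻¹.
A has determinant -4; A⁻¹ = [[-1, 19/4, 1/4], [-1, 15/4, 1/4], [0, -3/4, -1/4]].
P = (N + Q)A⁻¹ = [[0, -5, 2], [-2, -4, 2]].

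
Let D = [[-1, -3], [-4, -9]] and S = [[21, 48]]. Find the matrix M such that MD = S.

D is on the right of M, so right-multiply by D⁻¹: M = SD⁻¹.
det D = -3; the adjugate gives D⁻¹ = [[3, -1], [-4/3, 1/3]].
M = SD⁻¹ = [[21, 48]] · [[3, -1], [-4/3, 1/3]] = [[-1, -5]].

M = [[-1, -5]]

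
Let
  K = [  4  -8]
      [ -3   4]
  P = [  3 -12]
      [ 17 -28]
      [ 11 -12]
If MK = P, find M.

Since K sits to the right of M, M = PK⁻¹.
det K = -8; the adjugate gives K⁻¹ = [[-1/2, -1], [-3/8, -1/2]].
M = PK⁻¹ = [[3, -12], [17, -28], [11, -12]] · [[-1/2, -1], [-3/8, -1/2]] = [[3, 3], [2, -3], [-1, -5]].

M = [[3, 3], [2, -3], [-1, -5]]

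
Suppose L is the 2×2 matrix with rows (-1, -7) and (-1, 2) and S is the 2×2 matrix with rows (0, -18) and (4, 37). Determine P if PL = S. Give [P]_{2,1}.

-5

L is on the right of P, so right-multiply by L⁻¹: P = SL⁻¹.
det L = -9, so L⁻¹ = [[-2/9, -7/9], [-1/9, 1/9]].
P = SL⁻¹ = [[0, -18], [4, 37]] · [[-2/9, -7/9], [-1/9, 1/9]] = [[2, -2], [-5, 1]].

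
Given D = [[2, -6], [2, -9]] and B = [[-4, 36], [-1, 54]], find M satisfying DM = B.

M = [[-5, 0], [-1, -6]]

Since D multiplies M on the left, M = D⁻¹B.
D has determinant -6; D⁻¹ = [[3/2, -1], [1/3, -1/3]].
M = D⁻¹B = [[3/2, -1], [1/3, -1/3]] · [[-4, 36], [-1, 54]] = [[-5, 0], [-1, -6]].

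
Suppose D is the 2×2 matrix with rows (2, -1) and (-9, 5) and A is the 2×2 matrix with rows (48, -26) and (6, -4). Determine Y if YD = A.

Y = [[6, -4], [-6, -2]]

Since D sits to the right of Y, Y = AD⁻¹.
det D = 1; the adjugate gives D⁻¹ = [[5, 1], [9, 2]].
Y = AD⁻¹ = [[48, -26], [6, -4]] · [[5, 1], [9, 2]] = [[6, -4], [-6, -2]].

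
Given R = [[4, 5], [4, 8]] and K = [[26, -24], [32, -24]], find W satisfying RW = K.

W = [[4, -6], [2, 0]]

R is on the left of W, so left-multiply by R⁻¹: W = R⁻¹K.
det R = 12; the adjugate gives R⁻¹ = [[2/3, -5/12], [-1/3, 1/3]].
W = R⁻¹K = [[2/3, -5/12], [-1/3, 1/3]] · [[26, -24], [32, -24]] = [[4, -6], [2, 0]].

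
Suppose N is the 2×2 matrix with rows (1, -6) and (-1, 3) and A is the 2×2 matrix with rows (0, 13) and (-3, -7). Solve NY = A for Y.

Since N multiplies Y on the left, Y = N⁻¹A.
det N = -3, so N⁻¹ = [[-1, -2], [-1/3, -1/3]].
Y = N⁻¹A = [[-1, -2], [-1/3, -1/3]] · [[0, 13], [-3, -7]] = [[6, 1], [1, -2]].

Y = [[6, 1], [1, -2]]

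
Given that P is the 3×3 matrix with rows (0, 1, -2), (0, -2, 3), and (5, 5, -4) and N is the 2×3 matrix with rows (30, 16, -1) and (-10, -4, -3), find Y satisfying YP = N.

Y = [[-4, 5, 6], [4, -1, -2]]

Right-multiplying both sides by P⁻¹ gives Y = NP⁻¹.
det P = -5, so P⁻¹ = [[7/5, 6/5, 1/5], [-3, -2, 0], [-2, -1, 0]].
Y = NP⁻¹ = [[30, 16, -1], [-10, -4, -3]] · [[7/5, 6/5, 1/5], [-3, -2, 0], [-2, -1, 0]] = [[-4, 5, 6], [4, -1, -2]].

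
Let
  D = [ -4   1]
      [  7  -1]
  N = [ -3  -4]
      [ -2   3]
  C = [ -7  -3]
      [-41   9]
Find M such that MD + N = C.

M = [[1, 0], [1, -5]]

MD = C − N = [[-4, 1], [-39, 6]].
D is on the right of M, so right-multiply by D⁻¹: M = (C − N)D⁻¹.
D has determinant -3; D⁻¹ = [[1/3, 1/3], [7/3, 4/3]].
M = (C − N)D⁻¹ = [[1, 0], [1, -5]].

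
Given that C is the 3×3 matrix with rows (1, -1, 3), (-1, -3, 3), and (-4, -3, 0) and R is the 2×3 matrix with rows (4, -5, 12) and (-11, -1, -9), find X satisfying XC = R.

X = [[2, 2, -1], [1, -4, 4]]

C is on the right of X, so right-multiply by C⁻¹: X = RC⁻¹.
det C = -6; the adjugate gives C⁻¹ = [[-3/2, 3/2, -1], [2, -2, 1], [3/2, -7/6, 2/3]].
X = RC⁻¹ = [[4, -5, 12], [-11, -1, -9]] · [[-3/2, 3/2, -1], [2, -2, 1], [3/2, -7/6, 2/3]] = [[2, 2, -1], [1, -4, 4]].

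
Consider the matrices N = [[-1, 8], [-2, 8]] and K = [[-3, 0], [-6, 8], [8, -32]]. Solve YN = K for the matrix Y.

N is on the right of Y, so right-multiply by N⁻¹: Y = KN⁻¹.
N has determinant 8; N⁻¹ = [[1, -1], [1/4, -1/8]].
Y = KN⁻¹ = [[-3, 0], [-6, 8], [8, -32]] · [[1, -1], [1/4, -1/8]] = [[-3, 3], [-4, 5], [0, -4]].

Y = [[-3, 3], [-4, 5], [0, -4]]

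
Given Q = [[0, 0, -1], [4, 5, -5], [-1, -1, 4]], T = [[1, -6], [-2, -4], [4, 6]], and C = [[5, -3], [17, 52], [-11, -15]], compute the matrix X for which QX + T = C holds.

QX = C − T = [[4, 3], [19, 56], [-15, -21]].
Q is on the left of X, so left-multiply by Q⁻¹: X = Q⁻¹(C − T).
det Q = -1; the adjugate gives Q⁻¹ = [[-15, -1, -5], [11, 1, 4], [-1, 0, 0]].
X = Q⁻¹(C − T) = [[-4, 4], [3, 5], [-4, -3]].

X = [[-4, 4], [3, 5], [-4, -3]]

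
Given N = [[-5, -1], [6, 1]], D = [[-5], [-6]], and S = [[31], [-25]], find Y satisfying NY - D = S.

NY = S + D = [[26], [-31]].
N is on the left of Y, so left-multiply by N⁻¹: Y = N⁻¹(S + D).
N has determinant 1; N⁻¹ = [[1, 1], [-6, -5]].
Y = N⁻¹(S + D) = [[-5], [-1]].

Y = [[-5], [-1]]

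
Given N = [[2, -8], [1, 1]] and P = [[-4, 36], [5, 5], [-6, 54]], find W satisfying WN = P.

W = [[-4, 4], [0, 5], [-6, 6]]

Since N sits to the right of W, W = PN⁻¹.
det N = 10, so N⁻¹ = [[1/10, 4/5], [-1/10, 1/5]].
W = PN⁻¹ = [[-4, 36], [5, 5], [-6, 54]] · [[1/10, 4/5], [-1/10, 1/5]] = [[-4, 4], [0, 5], [-6, 6]].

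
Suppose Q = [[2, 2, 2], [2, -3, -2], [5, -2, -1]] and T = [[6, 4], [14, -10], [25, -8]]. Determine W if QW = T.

W = [[4, 0], [-4, 6], [3, -4]]

Since Q multiplies W on the left, W = Q⁻¹T.
Q has determinant 4; Q⁻¹ = [[-1/4, -1/2, 1/2], [-2, -3, 2], [11/4, 7/2, -5/2]].
W = Q⁻¹T = [[-1/4, -1/2, 1/2], [-2, -3, 2], [11/4, 7/2, -5/2]] · [[6, 4], [14, -10], [25, -8]] = [[4, 0], [-4, 6], [3, -4]].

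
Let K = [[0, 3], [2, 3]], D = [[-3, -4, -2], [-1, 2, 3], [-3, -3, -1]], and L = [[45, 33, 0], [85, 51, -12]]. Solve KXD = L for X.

X = [[-4, -5, -1], [-5, -3, 1]]

X = K⁻¹LD⁻¹ (apply K⁻¹ on the left and D⁻¹ on the right).
det K = -6, so K⁻¹ = [[-1/2, 1/2], [1/3, 0]].
D has determinant 1; D⁻¹ = [[7, 2, -8], [-10, -3, 11], [9, 3, -10]].
K⁻¹L = [[20, 9, -6], [15, 11, 0]].
X = (K⁻¹L)D⁻¹ = [[-4, -5, -1], [-5, -3, 1]].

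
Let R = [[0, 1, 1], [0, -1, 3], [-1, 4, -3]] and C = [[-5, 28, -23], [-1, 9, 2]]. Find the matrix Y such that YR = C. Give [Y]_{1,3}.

5

Right-multiplying both sides by R⁻¹ gives Y = CR⁻¹.
R has determinant -4; R⁻¹ = [[9/4, -7/4, -1], [3/4, -1/4, 0], [1/4, 1/4, 0]].
Y = CR⁻¹ = [[-5, 28, -23], [-1, 9, 2]] · [[9/4, -7/4, -1], [3/4, -1/4, 0], [1/4, 1/4, 0]] = [[4, -4, 5], [5, 0, 1]].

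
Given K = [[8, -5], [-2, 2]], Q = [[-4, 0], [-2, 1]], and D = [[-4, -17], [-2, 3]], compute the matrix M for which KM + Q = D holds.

M = [[0, -4], [0, -3]]

KM = D − Q = [[0, -17], [0, 2]].
Since K multiplies M on the left, M = K⁻¹(D − Q).
K has determinant 6; K⁻¹ = [[1/3, 5/6], [1/3, 4/3]].
M = K⁻¹(D − Q) = [[0, -4], [0, -3]].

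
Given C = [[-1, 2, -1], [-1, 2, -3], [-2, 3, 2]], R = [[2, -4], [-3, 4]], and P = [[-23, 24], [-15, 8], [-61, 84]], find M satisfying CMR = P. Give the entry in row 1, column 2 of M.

M = C⁻¹PR⁻¹ (apply C⁻¹ on the left and R⁻¹ on the right).
det C = 2, so C⁻¹ = [[13/2, -7/2, -2], [4, -2, -1], [1/2, -1/2, 0]].
det R = -4; the adjugate gives R⁻¹ = [[-1, -1], [-3/4, -1/2]].
C⁻¹P = [[25, -40], [-1, -4], [-4, 8]].
M = (C⁻¹P)R⁻¹ = [[5, -5], [4, 3], [-2, 0]].

-5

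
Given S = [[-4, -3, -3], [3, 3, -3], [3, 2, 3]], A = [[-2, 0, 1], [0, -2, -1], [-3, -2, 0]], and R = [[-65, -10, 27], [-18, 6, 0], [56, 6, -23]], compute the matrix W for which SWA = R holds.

W = S⁻¹RA⁻¹ (apply S⁻¹ on the left and A⁻¹ on the right).
S has determinant 3; S⁻¹ = [[5, 1, 6], [-6, -1, -7], [-1, -1/3, -1]].
A has determinant -2; A⁻¹ = [[1, 1, -1], [-3/2, -3/2, 1], [3, 2, -2]].
S⁻¹R = [[-7, -8, -3], [16, 12, -1], [15, 2, -4]].
W = (S⁻¹R)A⁻¹ = [[-4, -1, 5], [-5, -4, -2], [0, 4, -5]].

W = [[-4, -1, 5], [-5, -4, -2], [0, 4, -5]]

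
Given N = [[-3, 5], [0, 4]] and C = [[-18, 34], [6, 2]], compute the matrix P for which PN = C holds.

Since N sits to the right of P, P = CN⁻¹.
det N = -12, so N⁻¹ = [[-1/3, 5/12], [0, 1/4]].
P = CN⁻¹ = [[-18, 34], [6, 2]] · [[-1/3, 5/12], [0, 1/4]] = [[6, 1], [-2, 3]].

P = [[6, 1], [-2, 3]]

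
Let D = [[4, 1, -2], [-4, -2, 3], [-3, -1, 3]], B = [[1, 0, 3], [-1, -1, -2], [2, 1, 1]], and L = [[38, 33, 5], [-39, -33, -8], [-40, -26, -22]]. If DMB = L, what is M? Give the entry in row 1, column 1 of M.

-5

M = D⁻¹LB⁻¹ (apply D⁻¹ on the left and B⁻¹ on the right).
det D = -5; the adjugate gives D⁻¹ = [[3/5, 1/5, 1/5], [-3/5, -6/5, 4/5], [2/5, -1/5, 4/5]].
det B = 4; the adjugate gives B⁻¹ = [[1/4, 3/4, 3/4], [-3/4, -5/4, -1/4], [1/4, -1/4, -1/4]].
D⁻¹L = [[7, 8, -3], [-8, -1, -11], [-9, -1, -14]].
M = (D⁻¹L)B⁻¹ = [[-5, -4, 4], [-4, -2, -3], [-5, -2, -3]].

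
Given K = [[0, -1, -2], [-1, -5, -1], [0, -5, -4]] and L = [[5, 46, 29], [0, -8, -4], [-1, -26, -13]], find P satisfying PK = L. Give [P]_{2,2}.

Since K sits to the right of P, P = LK⁻¹.
det K = -6, so K⁻¹ = [[-5/2, -1, 3/2], [2/3, 0, -1/3], [-5/6, 0, 1/6]].
P = LK⁻¹ = [[5, 46, 29], [0, -8, -4], [-1, -26, -13]] · [[-5/2, -1, 3/2], [2/3, 0, -1/3], [-5/6, 0, 1/6]] = [[-6, -5, -3], [-2, 0, 2], [-4, 1, 5]].

0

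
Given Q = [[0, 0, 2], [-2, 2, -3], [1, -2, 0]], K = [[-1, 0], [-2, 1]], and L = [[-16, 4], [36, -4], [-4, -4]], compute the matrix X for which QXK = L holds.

Isolating X: multiply by Q⁻¹ from the left and K⁻¹ from the right, so X = Q⁻¹LK⁻¹.
Q has determinant 4; Q⁻¹ = [[-3/2, -1, -1], [-3/4, -1/2, -1], [1/2, 0, 0]].
det K = -1, so K⁻¹ = [[-1, 0], [-2, 1]].
Q⁻¹L = [[-8, 2], [-2, 3], [-8, 2]].
X = (Q⁻¹L)K⁻¹ = [[4, 2], [-4, 3], [4, 2]].

X = [[4, 2], [-4, 3], [4, 2]]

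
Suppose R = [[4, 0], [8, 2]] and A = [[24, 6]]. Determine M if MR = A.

Right-multiplying both sides by R⁻¹ gives M = AR⁻¹.
R has determinant 8; R⁻¹ = [[1/4, 0], [-1, 1/2]].
M = AR⁻¹ = [[24, 6]] · [[1/4, 0], [-1, 1/2]] = [[0, 3]].

M = [[0, 3]]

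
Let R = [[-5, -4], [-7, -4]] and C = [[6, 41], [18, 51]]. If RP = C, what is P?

P = [[-6, -5], [6, -4]]

Since R multiplies P on the left, P = R⁻¹C.
det R = -8; the adjugate gives R⁻¹ = [[1/2, -1/2], [-7/8, 5/8]].
P = R⁻¹C = [[1/2, -1/2], [-7/8, 5/8]] · [[6, 41], [18, 51]] = [[-6, -5], [6, -4]].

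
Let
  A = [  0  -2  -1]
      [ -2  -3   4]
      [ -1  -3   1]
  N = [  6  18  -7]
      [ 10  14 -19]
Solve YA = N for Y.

Y = [[-3, -2, -2], [5, -2, -6]]

Right-multiplying both sides by A⁻¹ gives Y = NA⁻¹.
det A = 1; the adjugate gives A⁻¹ = [[9, 5, -11], [-2, -1, 2], [3, 2, -4]].
Y = NA⁻¹ = [[6, 18, -7], [10, 14, -19]] · [[9, 5, -11], [-2, -1, 2], [3, 2, -4]] = [[-3, -2, -2], [5, -2, -6]].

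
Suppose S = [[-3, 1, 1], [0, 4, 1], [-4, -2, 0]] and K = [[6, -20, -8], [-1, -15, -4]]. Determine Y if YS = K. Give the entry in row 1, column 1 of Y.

Right-multiplying both sides by S⁻¹ gives Y = KS⁻¹.
det S = 6; the adjugate gives S⁻¹ = [[1/3, -1/3, -1/2], [-2/3, 2/3, 1/2], [8/3, -5/3, -2]].
Y = KS⁻¹ = [[6, -20, -8], [-1, -15, -4]] · [[1/3, -1/3, -1/2], [-2/3, 2/3, 1/2], [8/3, -5/3, -2]] = [[-6, -2, 3], [-1, -3, 1]].

-6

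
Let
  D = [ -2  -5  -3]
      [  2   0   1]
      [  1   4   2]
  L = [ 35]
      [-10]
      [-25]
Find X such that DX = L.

X = [[-5], [-5], [0]]

D is on the left of X, so left-multiply by D⁻¹: X = D⁻¹L.
det D = -1, so D⁻¹ = [[4, 2, 5], [3, 1, 4], [-8, -3, -10]].
X = D⁻¹L = [[4, 2, 5], [3, 1, 4], [-8, -3, -10]] · [[35], [-10], [-25]] = [[-5], [-5], [0]].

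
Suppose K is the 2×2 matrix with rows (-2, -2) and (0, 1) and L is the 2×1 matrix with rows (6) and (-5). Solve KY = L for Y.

Y = [[2], [-5]]

K is on the left of Y, so left-multiply by K⁻¹: Y = K⁻¹L.
det K = -2; the adjugate gives K⁻¹ = [[-1/2, -1], [0, 1]].
Y = K⁻¹L = [[-1/2, -1], [0, 1]] · [[6], [-5]] = [[2], [-5]].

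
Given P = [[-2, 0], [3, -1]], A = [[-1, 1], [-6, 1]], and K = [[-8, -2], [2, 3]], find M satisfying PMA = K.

M = [[2, -1], [2, -2]]

Isolating M: multiply by P⁻¹ from the left and A⁻¹ from the right, so M = P⁻¹KA⁻¹.
P has determinant 2; P⁻¹ = [[-1/2, 0], [-3/2, -1]].
det A = 5, so A⁻¹ = [[1/5, -1/5], [6/5, -1/5]].
P⁻¹K = [[4, 1], [10, 0]].
M = (P⁻¹K)A⁻¹ = [[2, -1], [2, -2]].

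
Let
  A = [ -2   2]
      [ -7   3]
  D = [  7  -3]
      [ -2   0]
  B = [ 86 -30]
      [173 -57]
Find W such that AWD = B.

W = A⁻¹BD⁻¹ (apply A⁻¹ on the left and D⁻¹ on the right).
det A = 8; the adjugate gives A⁻¹ = [[3/8, -1/4], [7/8, -1/4]].
det D = -6, so D⁻¹ = [[0, -1/2], [-1/3, -7/6]].
A⁻¹B = [[-11, 3], [32, -12]].
W = (A⁻¹B)D⁻¹ = [[-1, 2], [4, -2]].

W = [[-1, 2], [4, -2]]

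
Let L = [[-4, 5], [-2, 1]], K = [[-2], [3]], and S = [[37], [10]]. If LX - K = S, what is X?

X = [[-5], [3]]

LX = S + K = [[35], [13]].
Left-multiplying both sides by L⁻¹ gives X = L⁻¹(S + K).
det L = 6, so L⁻¹ = [[1/6, -5/6], [1/3, -2/3]].
X = L⁻¹(S + K) = [[-5], [3]].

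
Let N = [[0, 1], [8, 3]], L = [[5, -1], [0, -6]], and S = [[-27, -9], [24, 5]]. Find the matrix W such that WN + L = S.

W = [[4, -4], [2, 3]]

WN = S − L = [[-32, -8], [24, 11]].
Since N sits to the right of W, W = (S − L)N⁻¹.
det N = -8; the adjugate gives N⁻¹ = [[-3/8, 1/8], [1, 0]].
W = (S − L)N⁻¹ = [[4, -4], [2, 3]].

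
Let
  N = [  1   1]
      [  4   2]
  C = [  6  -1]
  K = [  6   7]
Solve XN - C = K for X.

X = [[0, 3]]

XN = K + C = [[12, 6]].
N is on the right of X, so right-multiply by N⁻¹: X = (K + C)N⁻¹.
det N = -2; the adjugate gives N⁻¹ = [[-1, 1/2], [2, -1/2]].
X = (K + C)N⁻¹ = [[0, 3]].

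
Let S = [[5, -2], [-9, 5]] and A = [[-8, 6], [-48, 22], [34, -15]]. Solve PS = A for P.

P = [[2, 2], [-6, 2], [5, -1]]

Right-multiplying both sides by S⁻¹ gives P = AS⁻¹.
det S = 7, so S⁻¹ = [[5/7, 2/7], [9/7, 5/7]].
P = AS⁻¹ = [[-8, 6], [-48, 22], [34, -15]] · [[5/7, 2/7], [9/7, 5/7]] = [[2, 2], [-6, 2], [5, -1]].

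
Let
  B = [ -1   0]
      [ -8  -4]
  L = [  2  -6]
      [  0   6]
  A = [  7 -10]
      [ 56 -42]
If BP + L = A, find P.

BP = A − L = [[5, -4], [56, -48]].
B is on the left of P, so left-multiply by B⁻¹: P = B⁻¹(A − L).
B has determinant 4; B⁻¹ = [[-1, 0], [2, -1/4]].
P = B⁻¹(A − L) = [[-5, 4], [-4, 4]].

P = [[-5, 4], [-4, 4]]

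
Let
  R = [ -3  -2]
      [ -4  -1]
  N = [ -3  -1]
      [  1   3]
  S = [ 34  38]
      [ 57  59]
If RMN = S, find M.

M = [[4, -4], [-2, 1]]

M = R⁻¹SN⁻¹ (apply R⁻¹ on the left and N⁻¹ on the right).
det R = -5; the adjugate gives R⁻¹ = [[1/5, -2/5], [-4/5, 3/5]].
det N = -8; the adjugate gives N⁻¹ = [[-3/8, -1/8], [1/8, 3/8]].
R⁻¹S = [[-16, -16], [7, 5]].
M = (R⁻¹S)N⁻¹ = [[4, -4], [-2, 1]].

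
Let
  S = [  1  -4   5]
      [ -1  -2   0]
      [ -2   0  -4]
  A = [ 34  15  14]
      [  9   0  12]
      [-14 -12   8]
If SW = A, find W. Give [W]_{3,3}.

S is on the left of W, so left-multiply by S⁻¹: W = S⁻¹A.
det S = 4; the adjugate gives S⁻¹ = [[2, -4, 5/2], [-1, 3/2, -5/4], [-1, 2, -3/2]].
W = S⁻¹A = [[2, -4, 5/2], [-1, 3/2, -5/4], [-1, 2, -3/2]] · [[34, 15, 14], [9, 0, 12], [-14, -12, 8]] = [[-3, 0, 0], [-3, 0, -6], [5, 3, -2]].

-2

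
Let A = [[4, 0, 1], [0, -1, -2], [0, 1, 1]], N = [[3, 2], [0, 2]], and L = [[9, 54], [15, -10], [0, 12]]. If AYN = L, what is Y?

Isolating Y: multiply by A⁻¹ from the left and N⁻¹ from the right, so Y = A⁻¹LN⁻¹.
A has determinant 4; A⁻¹ = [[1/4, 1/4, 1/4], [0, 1, 2], [0, -1, -1]].
N has determinant 6; N⁻¹ = [[1/3, -1/3], [0, 1/2]].
A⁻¹L = [[6, 14], [15, 14], [-15, -2]].
Y = (A⁻¹L)N⁻¹ = [[2, 5], [5, 2], [-5, 4]].

Y = [[2, 5], [5, 2], [-5, 4]]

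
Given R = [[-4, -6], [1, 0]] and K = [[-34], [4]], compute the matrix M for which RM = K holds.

Since R multiplies M on the left, M = R⁻¹K.
det R = 6, so R⁻¹ = [[0, 1], [-1/6, -2/3]].
M = R⁻¹K = [[0, 1], [-1/6, -2/3]] · [[-34], [4]] = [[4], [3]].

M = [[4], [3]]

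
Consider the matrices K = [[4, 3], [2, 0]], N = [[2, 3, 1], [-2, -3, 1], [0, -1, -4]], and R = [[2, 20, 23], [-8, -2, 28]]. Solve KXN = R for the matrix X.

Isolating X: multiply by K⁻¹ from the left and N⁻¹ from the right, so X = K⁻¹RN⁻¹.
det K = -6; the adjugate gives K⁻¹ = [[0, 1/2], [1/3, -2/3]].
N has determinant 4; N⁻¹ = [[13/4, 11/4, 3/2], [-2, -2, -1], [1/2, 1/2, 0]].
K⁻¹R = [[-4, -1, 14], [6, 8, -11]].
X = (K⁻¹R)N⁻¹ = [[-4, -2, -5], [-2, -5, 1]].

X = [[-4, -2, -5], [-2, -5, 1]]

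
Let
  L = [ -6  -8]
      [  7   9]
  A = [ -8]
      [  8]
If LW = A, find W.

W = [[-4], [4]]

Left-multiplying both sides by L⁻¹ gives W = L⁻¹A.
det L = 2; the adjugate gives L⁻¹ = [[9/2, 4], [-7/2, -3]].
W = L⁻¹A = [[9/2, 4], [-7/2, -3]] · [[-8], [8]] = [[-4], [4]].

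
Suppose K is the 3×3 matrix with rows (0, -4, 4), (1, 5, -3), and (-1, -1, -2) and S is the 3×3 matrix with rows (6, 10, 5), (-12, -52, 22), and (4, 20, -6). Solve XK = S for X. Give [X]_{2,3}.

Right-multiplying both sides by K⁻¹ gives X = SK⁻¹.
K has determinant -4; K⁻¹ = [[13/4, 3, 2], [-5/4, -1, -1], [-1, -1, -1]].
X = SK⁻¹ = [[6, 10, 5], [-12, -52, 22], [4, 20, -6]] · [[13/4, 3, 2], [-5/4, -1, -1], [-1, -1, -1]] = [[2, 3, -3], [4, -6, 6], [-6, -2, -6]].

6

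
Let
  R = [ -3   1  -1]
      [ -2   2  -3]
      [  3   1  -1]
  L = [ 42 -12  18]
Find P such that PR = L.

Right-multiplying both sides by R⁻¹ gives P = LR⁻¹.
R has determinant -6; R⁻¹ = [[-1/6, 0, 1/6], [11/6, -1, 7/6], [4/3, -1, 2/3]].
P = LR⁻¹ = [[42, -12, 18]] · [[-1/6, 0, 1/6], [11/6, -1, 7/6], [4/3, -1, 2/3]] = [[-5, -6, 5]].

P = [[-5, -6, 5]]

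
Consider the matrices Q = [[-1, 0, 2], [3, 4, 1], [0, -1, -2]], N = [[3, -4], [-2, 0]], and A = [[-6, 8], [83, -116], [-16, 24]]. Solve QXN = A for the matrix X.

Left-multiply by Q⁻¹ and right-multiply by N⁻¹: X = Q⁻¹AN⁻¹.
det Q = 1; the adjugate gives Q⁻¹ = [[-7, -2, -8], [6, 2, 7], [-3, -1, -4]].
det N = -8, so N⁻¹ = [[0, -1/2], [-1/4, -3/8]].
Q⁻¹A = [[4, -16], [18, -16], [-1, -4]].
X = (Q⁻¹A)N⁻¹ = [[4, 4], [4, -3], [1, 2]].

X = [[4, 4], [4, -3], [1, 2]]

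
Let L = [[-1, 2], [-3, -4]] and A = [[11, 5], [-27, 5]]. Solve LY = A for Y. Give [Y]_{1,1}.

1

Since L multiplies Y on the left, Y = L⁻¹A.
L has determinant 10; L⁻¹ = [[-2/5, -1/5], [3/10, -1/10]].
Y = L⁻¹A = [[-2/5, -1/5], [3/10, -1/10]] · [[11, 5], [-27, 5]] = [[1, -3], [6, 1]].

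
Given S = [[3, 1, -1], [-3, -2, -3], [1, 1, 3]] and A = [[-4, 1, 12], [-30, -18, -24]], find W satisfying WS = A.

S is on the right of W, so right-multiply by S⁻¹: W = AS⁻¹.
det S = -2, so S⁻¹ = [[3/2, 2, 5/2], [-3, -5, -6], [1/2, 1, 3/2]].
W = AS⁻¹ = [[-4, 1, 12], [-30, -18, -24]] · [[3/2, 2, 5/2], [-3, -5, -6], [1/2, 1, 3/2]] = [[-3, -1, 2], [-3, 6, -3]].

W = [[-3, -1, 2], [-3, 6, -3]]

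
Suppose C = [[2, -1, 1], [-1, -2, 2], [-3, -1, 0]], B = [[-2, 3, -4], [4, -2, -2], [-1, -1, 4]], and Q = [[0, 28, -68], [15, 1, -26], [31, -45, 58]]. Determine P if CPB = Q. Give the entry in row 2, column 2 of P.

Left-multiply by C⁻¹ and right-multiply by B⁻¹: P = C⁻¹QB⁻¹.
det C = 5, so C⁻¹ = [[2/5, -1/5, 0], [-6/5, 3/5, -1], [-1, 1, -1]].
det B = 2; the adjugate gives B⁻¹ = [[-5, -4, -7], [-7, -6, -10], [-3, -5/2, -4]].
C⁻¹Q = [[-3, 11, -22], [-22, 12, 8], [-16, 18, -16]].
P = (C⁻¹Q)B⁻¹ = [[4, 1, -1], [2, -4, 2], [2, -4, -4]].

-4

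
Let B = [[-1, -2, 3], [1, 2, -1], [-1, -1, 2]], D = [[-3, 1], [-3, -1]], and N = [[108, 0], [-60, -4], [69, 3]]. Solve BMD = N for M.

Isolating M: multiply by B⁻¹ from the left and D⁻¹ from the right, so M = B⁻¹ND⁻¹.
det B = 2, so B⁻¹ = [[3/2, 1/2, -2], [-1/2, 1/2, 1], [1/2, 1/2, 0]].
D has determinant 6; D⁻¹ = [[-1/6, -1/6], [1/2, -1/2]].
B⁻¹N = [[-6, -8], [-15, 1], [24, -2]].
M = (B⁻¹N)D⁻¹ = [[-3, 5], [3, 2], [-5, -3]].

M = [[-3, 5], [3, 2], [-5, -3]]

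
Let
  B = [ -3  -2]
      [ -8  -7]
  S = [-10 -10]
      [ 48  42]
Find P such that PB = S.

P = [[-2, 2], [0, -6]]

B is on the right of P, so right-multiply by B⁻¹: P = SB⁻¹.
B has determinant 5; B⁻¹ = [[-7/5, 2/5], [8/5, -3/5]].
P = SB⁻¹ = [[-10, -10], [48, 42]] · [[-7/5, 2/5], [8/5, -3/5]] = [[-2, 2], [0, -6]].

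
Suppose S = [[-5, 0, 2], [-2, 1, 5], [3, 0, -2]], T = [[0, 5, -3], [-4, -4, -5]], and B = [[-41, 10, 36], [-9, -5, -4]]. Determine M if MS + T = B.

MS = B − T = [[-41, 5, 39], [-5, -1, 1]].
S is on the right of M, so right-multiply by S⁻¹: M = (B − T)S⁻¹.
S has determinant 4; S⁻¹ = [[-1/2, 0, -1/2], [11/4, 1, 21/4], [-3/4, 0, -5/4]].
M = (B − T)S⁻¹ = [[5, 5, -2], [-1, -1, -4]].

M = [[5, 5, -2], [-1, -1, -4]]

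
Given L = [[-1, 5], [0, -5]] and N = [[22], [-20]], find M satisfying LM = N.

L is on the left of M, so left-multiply by L⁻¹: M = L⁻¹N.
det L = 5; the adjugate gives L⁻¹ = [[-1, -1], [0, -1/5]].
M = L⁻¹N = [[-1, -1], [0, -1/5]] · [[22], [-20]] = [[-2], [4]].

M = [[-2], [4]]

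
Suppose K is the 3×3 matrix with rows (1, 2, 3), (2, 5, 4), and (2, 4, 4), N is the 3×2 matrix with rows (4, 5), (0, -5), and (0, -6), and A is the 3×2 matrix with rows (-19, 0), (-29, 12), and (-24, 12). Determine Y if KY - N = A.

KY = A + N = [[-15, 5], [-29, 7], [-24, 6]].
Left-multiplying both sides by K⁻¹ gives Y = K⁻¹(A + N).
det K = -2, so K⁻¹ = [[-2, -2, 7/2], [0, 1, -1], [1, 0, -1/2]].
Y = K⁻¹(A + N) = [[4, -3], [-5, 1], [-3, 2]].

Y = [[4, -3], [-5, 1], [-3, 2]]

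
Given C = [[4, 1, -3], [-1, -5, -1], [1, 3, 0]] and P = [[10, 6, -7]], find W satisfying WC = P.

W = [[2, 1, 3]]

C is on the right of W, so right-multiply by C⁻¹: W = PC⁻¹.
det C = 5, so C⁻¹ = [[3/5, -9/5, -16/5], [-1/5, 3/5, 7/5], [2/5, -11/5, -19/5]].
W = PC⁻¹ = [[10, 6, -7]] · [[3/5, -9/5, -16/5], [-1/5, 3/5, 7/5], [2/5, -11/5, -19/5]] = [[2, 1, 3]].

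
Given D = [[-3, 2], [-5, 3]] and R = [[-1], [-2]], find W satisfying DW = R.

W = [[1], [1]]

D is on the left of W, so left-multiply by D⁻¹: W = D⁻¹R.
D has determinant 1; D⁻¹ = [[3, -2], [5, -3]].
W = D⁻¹R = [[3, -2], [5, -3]] · [[-1], [-2]] = [[1], [1]].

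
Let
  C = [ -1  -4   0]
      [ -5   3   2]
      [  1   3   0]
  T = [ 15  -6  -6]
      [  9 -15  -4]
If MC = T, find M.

M = [[-3, -3, -3], [6, -2, 5]]

Since C sits to the right of M, M = TC⁻¹.
C has determinant -2; C⁻¹ = [[3, 0, 4], [-1, 0, -1], [9, 1/2, 23/2]].
M = TC⁻¹ = [[15, -6, -6], [9, -15, -4]] · [[3, 0, 4], [-1, 0, -1], [9, 1/2, 23/2]] = [[-3, -3, -3], [6, -2, 5]].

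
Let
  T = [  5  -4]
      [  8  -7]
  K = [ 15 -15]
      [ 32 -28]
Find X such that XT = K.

Right-multiplying both sides by T⁻¹ gives X = KT⁻¹.
det T = -3, so T⁻¹ = [[7/3, -4/3], [8/3, -5/3]].
X = KT⁻¹ = [[15, -15], [32, -28]] · [[7/3, -4/3], [8/3, -5/3]] = [[-5, 5], [0, 4]].

X = [[-5, 5], [0, 4]]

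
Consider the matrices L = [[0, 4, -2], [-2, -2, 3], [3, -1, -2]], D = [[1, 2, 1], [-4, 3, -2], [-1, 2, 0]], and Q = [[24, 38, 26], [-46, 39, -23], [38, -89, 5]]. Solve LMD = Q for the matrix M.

Isolating M: multiply by L⁻¹ from the left and D⁻¹ from the right, so M = L⁻¹QD⁻¹.
det L = 4, so L⁻¹ = [[7/4, 5/2, 2], [5/4, 3/2, 1], [2, 3, 2]].
det D = 3, so D⁻¹ = [[4/3, 2/3, -7/3], [2/3, 1/3, -2/3], [-5/3, -4/3, 11/3]].
L⁻¹Q = [[3, -14, -2], [-1, 17, 3], [-14, 15, -7]].
M = (L⁻¹Q)D⁻¹ = [[-2, 0, -5], [5, 1, 2], [3, 5, -3]].

M = [[-2, 0, -5], [5, 1, 2], [3, 5, -3]]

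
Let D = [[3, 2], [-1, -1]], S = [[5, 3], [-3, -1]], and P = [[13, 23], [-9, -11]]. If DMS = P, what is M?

M = [[2, 5], [4, 2]]

Left-multiply by D⁻¹ and right-multiply by S⁻¹: M = D⁻¹PS⁻¹.
det D = -1; the adjugate gives D⁻¹ = [[1, 2], [-1, -3]].
S has determinant 4; S⁻¹ = [[-1/4, -3/4], [3/4, 5/4]].
D⁻¹P = [[-5, 1], [14, 10]].
M = (D⁻¹P)S⁻¹ = [[2, 5], [4, 2]].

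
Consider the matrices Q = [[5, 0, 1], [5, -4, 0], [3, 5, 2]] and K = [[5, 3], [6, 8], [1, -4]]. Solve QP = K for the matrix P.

P = [[2, 0], [1, -2], [-5, 3]]

Left-multiplying both sides by Q⁻¹ gives P = Q⁻¹K.
Q has determinant -3; Q⁻¹ = [[8/3, -5/3, -4/3], [10/3, -7/3, -5/3], [-37/3, 25/3, 20/3]].
P = Q⁻¹K = [[8/3, -5/3, -4/3], [10/3, -7/3, -5/3], [-37/3, 25/3, 20/3]] · [[5, 3], [6, 8], [1, -4]] = [[2, 0], [1, -2], [-5, 3]].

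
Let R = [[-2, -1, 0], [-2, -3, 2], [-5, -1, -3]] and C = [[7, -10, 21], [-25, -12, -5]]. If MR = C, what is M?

R is on the right of M, so right-multiply by R⁻¹: M = CR⁻¹.
R has determinant -6; R⁻¹ = [[-11/6, 1/2, 1/3], [8/3, -1, -2/3], [13/6, -1/2, -2/3]].
M = CR⁻¹ = [[7, -10, 21], [-25, -12, -5]] · [[-11/6, 1/2, 1/3], [8/3, -1, -2/3], [13/6, -1/2, -2/3]] = [[6, 3, -5], [3, 2, 3]].

M = [[6, 3, -5], [3, 2, 3]]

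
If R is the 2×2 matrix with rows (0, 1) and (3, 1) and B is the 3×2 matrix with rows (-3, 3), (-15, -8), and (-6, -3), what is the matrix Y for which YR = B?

Y = [[4, -1], [-3, -5], [-1, -2]]

Since R sits to the right of Y, Y = BR⁻¹.
det R = -3, so R⁻¹ = [[-1/3, 1/3], [1, 0]].
Y = BR⁻¹ = [[-3, 3], [-15, -8], [-6, -3]] · [[-1/3, 1/3], [1, 0]] = [[4, -1], [-3, -5], [-1, -2]].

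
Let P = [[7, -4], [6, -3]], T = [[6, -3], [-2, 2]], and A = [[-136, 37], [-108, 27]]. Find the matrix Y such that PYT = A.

Isolating Y: multiply by P⁻¹ from the left and T⁻¹ from the right, so Y = P⁻¹AT⁻¹.
P has determinant 3; P⁻¹ = [[-1, 4/3], [-2, 7/3]].
det T = 6; the adjugate gives T⁻¹ = [[1/3, 1/2], [1/3, 1]].
P⁻¹A = [[-8, -1], [20, -11]].
Y = (P⁻¹A)T⁻¹ = [[-3, -5], [3, -1]].

Y = [[-3, -5], [3, -1]]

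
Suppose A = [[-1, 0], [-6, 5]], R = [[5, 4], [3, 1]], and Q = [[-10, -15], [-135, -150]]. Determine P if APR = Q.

Isolating P: multiply by A⁻¹ from the left and R⁻¹ from the right, so P = A⁻¹QR⁻¹.
A has determinant -5; A⁻¹ = [[-1, 0], [-6/5, 1/5]].
R has determinant -7; R⁻¹ = [[-1/7, 4/7], [3/7, -5/7]].
A⁻¹Q = [[10, 15], [-15, -12]].
P = (A⁻¹Q)R⁻¹ = [[5, -5], [-3, 0]].

P = [[5, -5], [-3, 0]]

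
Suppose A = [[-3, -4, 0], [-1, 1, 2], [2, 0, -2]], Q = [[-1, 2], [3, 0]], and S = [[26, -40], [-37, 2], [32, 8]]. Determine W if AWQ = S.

W = [[0, 2], [5, -2], [-2, -4]]

W = A⁻¹SQ⁻¹ (apply A⁻¹ on the left and Q⁻¹ on the right).
det A = -2, so A⁻¹ = [[1, 4, 4], [-1, -3, -3], [1, 4, 7/2]].
det Q = -6, so Q⁻¹ = [[0, 1/3], [1/2, 1/6]].
A⁻¹S = [[6, 0], [-11, 10], [-10, -4]].
W = (A⁻¹S)Q⁻¹ = [[0, 2], [5, -2], [-2, -4]].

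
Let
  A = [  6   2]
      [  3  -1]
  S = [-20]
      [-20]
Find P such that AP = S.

P = [[-5], [5]]

Since A multiplies P on the left, P = A⁻¹S.
det A = -12, so A⁻¹ = [[1/12, 1/6], [1/4, -1/2]].
P = A⁻¹S = [[1/12, 1/6], [1/4, -1/2]] · [[-20], [-20]] = [[-5], [5]].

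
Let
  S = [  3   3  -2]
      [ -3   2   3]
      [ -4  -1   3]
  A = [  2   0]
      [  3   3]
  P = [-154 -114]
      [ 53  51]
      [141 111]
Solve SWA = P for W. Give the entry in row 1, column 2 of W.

Left-multiply by S⁻¹ and right-multiply by A⁻¹: W = S⁻¹PA⁻¹.
S has determinant -4; S⁻¹ = [[-9/4, 7/4, -13/4], [3/4, -1/4, 3/4], [-11/4, 9/4, -15/4]].
det A = 6, so A⁻¹ = [[1/2, 0], [-1/2, 1/3]].
S⁻¹P = [[-19, -15], [-23, -15], [14, 12]].
W = (S⁻¹P)A⁻¹ = [[-2, -5], [-4, -5], [1, 4]].

-5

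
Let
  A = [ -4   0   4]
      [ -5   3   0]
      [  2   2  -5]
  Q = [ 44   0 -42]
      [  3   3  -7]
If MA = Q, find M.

M = [[-3, -4, 6], [2, -1, 3]]

Right-multiplying both sides by A⁻¹ gives M = QA⁻¹.
det A = -4, so A⁻¹ = [[15/4, -2, 3], [25/4, -3, 5], [4, -2, 3]].
M = QA⁻¹ = [[44, 0, -42], [3, 3, -7]] · [[15/4, -2, 3], [25/4, -3, 5], [4, -2, 3]] = [[-3, -4, 6], [2, -1, 3]].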